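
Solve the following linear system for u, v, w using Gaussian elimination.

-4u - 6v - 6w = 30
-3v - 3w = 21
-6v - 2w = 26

(3, -3, -4)

Forward elimination on [A|b]:
R3 <- R3 - (2)*R2:  [   0    0    4  -16 ]
Row echelon form:
[ -4  -6  -6  |   30 ]
[  0  -3  -3  |   21 ]
[  0   0   4  |  -16 ]
Back-substitution:
w = (-16) / 4 = -4
v = (21 - (-3)*(-4)) / -3 = -3
u = (30 - (-6)*(-3) - (-6)*(-4)) / -4 = 3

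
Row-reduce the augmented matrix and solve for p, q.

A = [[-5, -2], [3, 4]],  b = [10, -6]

Forward elimination on [A|b]:
R2 <- R2 - (-3/5)*R1:  [    0  14/5     0 ]
Row echelon form:
[ -5    -2  |  10 ]
[  0  14/5  |   0 ]
Back-substitution:
q = (0) / (14/5) = 0
p = (10 - (-2)*(0)) / -5 = -2

(-2, 0)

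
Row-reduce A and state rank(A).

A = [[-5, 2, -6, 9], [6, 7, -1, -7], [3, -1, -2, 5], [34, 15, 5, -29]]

rank(A) = 3

Row reduction:
R2 <- R2 - (-6/5)*R1:  [     0   47/5  -41/5   19/5 ]
R3 <- R3 - (-3/5)*R1:  [     0    1/5  -28/5   52/5 ]
R4 <- R4 - (-34/5)*R1:  [      0   143/5  -179/5   161/5 ]
R3 <- R3 - (1/47)*R2:  [       0        0  -255/47   485/47 ]
R4 <- R4 - (143/47)*R2:  [       0        0  -510/47   970/47 ]
R4 <- R4 - (2)*R3:  [ 0  0  0  0 ]
Row echelon form:
[ -5     2       -6       9 ]
[  0  47/5    -41/5    19/5 ]
[  0     0  -255/47  485/47 ]
[  0     0        0       0 ]
Nonzero rows / pivot columns: 3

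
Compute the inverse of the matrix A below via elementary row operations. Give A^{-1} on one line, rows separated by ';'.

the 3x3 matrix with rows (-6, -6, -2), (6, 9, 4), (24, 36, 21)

inverse = [-1/2 -3/5 1/15; 1/3 13/15 -2/15; 0 -4/5 1/5]

Gauss-Jordan on [A | I]:
R1 <- (1/-6)*R1:  [    1     1   1/3  |  -1/6     0     0 ]
R2 <- R2 - (6)*R1:  [ 0  3  2  |  1  1  0 ]
R3 <- R3 - (24)*R1:  [  0  12  13  |   4   0   1 ]
R2 <- (1/3)*R2:  [   0    1  2/3  |  1/3  1/3    0 ]
R1 <- R1 - (1)*R2:  [    1     0  -1/3  |  -1/2  -1/3     0 ]
R3 <- R3 - (12)*R2:  [  0   0   5  |   0  -4   1 ]
R3 <- (1/5)*R3:  [    0     0     1  |     0  -4/5   1/5 ]
R1 <- R1 - (-1/3)*R3:  [    1     0     0  |  -1/2  -3/5  1/15 ]
R2 <- R2 - (2/3)*R3:  [     0      1      0  |    1/3  13/15  -2/15 ]
Right block of [I | A^{-1}] is the inverse:
[ -1/2   -3/5   1/15 ]
[  1/3  13/15  -2/15 ]
[    0   -4/5    1/5 ]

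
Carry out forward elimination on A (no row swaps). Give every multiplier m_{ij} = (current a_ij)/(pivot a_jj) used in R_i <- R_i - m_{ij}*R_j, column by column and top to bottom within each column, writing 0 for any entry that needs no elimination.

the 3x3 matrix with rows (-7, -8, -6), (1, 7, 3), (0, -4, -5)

Forward elimination:
R2 <- R2 - (-1/7)*R1:  [    0  41/7  15/7 ]
R3: entry in column 1 is already 0 -> m_{31} = 0 (no row operation needed)
R3 <- R3 - (-28/41)*R2:  [       0        0  -145/41 ]
Multipliers (in order of application): m_{21} = -1/7, m_{31} = 0, m_{32} = -28/41

multipliers: -1/7, 0, -28/41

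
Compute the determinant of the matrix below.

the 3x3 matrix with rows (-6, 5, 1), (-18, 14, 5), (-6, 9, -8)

det(A) = -6

Forward elimination:
R2 <- R2 - (3)*R1:  [  0  -1   2 ]
R3 <- R3 - (1)*R1:  [  0   4  -9 ]
R3 <- R3 - (-4)*R2:  [  0   0  -1 ]
Upper-triangular form:
[ -6   5   1 ]
[  0  -1   2 ]
[  0   0  -1 ]
det(A) = (-1)^0 * (-6) * (-1) * (-1) = -6  (0 row swaps -> sign +1)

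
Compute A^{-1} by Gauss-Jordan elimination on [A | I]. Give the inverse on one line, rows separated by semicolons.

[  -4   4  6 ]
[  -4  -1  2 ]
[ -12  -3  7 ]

inverse = [-1/20 -23/10 7/10; 1/5 11/5 -4/5; 0 -3 1]

Gauss-Jordan on [A | I]:
R1 <- (1/-4)*R1:  [    1    -1  -3/2  |  -1/4     0     0 ]
R2 <- R2 - (-4)*R1:  [  0  -5  -4  |  -1   1   0 ]
R3 <- R3 - (-12)*R1:  [   0  -15  -11  |   -3    0    1 ]
R2 <- (1/-5)*R2:  [    0     1   4/5  |   1/5  -1/5     0 ]
R1 <- R1 - (-1)*R2:  [     1      0  -7/10  |  -1/20   -1/5      0 ]
R3 <- R3 - (-15)*R2:  [  0   0   1  |   0  -3   1 ]
R1 <- R1 - (-7/10)*R3:  [      1       0       0  |   -1/20  -23/10    7/10 ]
R2 <- R2 - (4/5)*R3:  [    0     1     0  |   1/5  11/5  -4/5 ]
Right block of [I | A^{-1}] is the inverse:
[ -1/20  -23/10  7/10 ]
[   1/5    11/5  -4/5 ]
[     0      -3     1 ]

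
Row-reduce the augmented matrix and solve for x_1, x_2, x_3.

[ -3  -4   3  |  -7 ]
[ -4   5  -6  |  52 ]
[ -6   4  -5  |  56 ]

(-5, 4, -2)

Forward elimination on [A|b]:
R2 <- R2 - (4/3)*R1:  [     0   31/3    -10  184/3 ]
R3 <- R3 - (2)*R1:  [   0   12  -11   70 ]
R3 <- R3 - (36/31)*R2:  [      0       0   19/31  -38/31 ]
Row echelon form:
[ -3    -4      3  |      -7 ]
[  0  31/3    -10  |   184/3 ]
[  0     0  19/31  |  -38/31 ]
Back-substitution:
x_3 = (-38/31) / (19/31) = -2
x_2 = (184/3 - (-10)*(-2)) / (31/3) = 4
x_1 = (-7 - (-4)*(4) - (3)*(-2)) / -3 = -5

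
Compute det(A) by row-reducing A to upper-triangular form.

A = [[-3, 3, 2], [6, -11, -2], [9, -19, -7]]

det(A) = -75

Forward elimination:
R2 <- R2 - (-2)*R1:  [  0  -5   2 ]
R3 <- R3 - (-3)*R1:  [   0  -10   -1 ]
R3 <- R3 - (2)*R2:  [  0   0  -5 ]
Upper-triangular form:
[ -3   3   2 ]
[  0  -5   2 ]
[  0   0  -5 ]
det(A) = (-1)^0 * (-3) * (-5) * (-5) = -75  (0 row swaps -> sign +1)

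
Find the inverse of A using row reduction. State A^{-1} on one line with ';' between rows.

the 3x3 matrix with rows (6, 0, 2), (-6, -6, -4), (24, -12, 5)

Gauss-Jordan on [A | I]:
R1 <- (1/6)*R1:  [   1    0  1/3  |  1/6    0    0 ]
R2 <- R2 - (-6)*R1:  [  0  -6  -2  |   1   1   0 ]
R3 <- R3 - (24)*R1:  [   0  -12   -3  |   -4    0    1 ]
R2 <- (1/-6)*R2:  [    0     1   1/3  |  -1/6  -1/6     0 ]
R3 <- R3 - (-12)*R2:  [  0   0   1  |  -6  -2   1 ]
R1 <- R1 - (1/3)*R3:  [    1     0     0  |  13/6   2/3  -1/3 ]
R2 <- R2 - (1/3)*R3:  [    0     1     0  |  11/6   1/2  -1/3 ]
Right block of [I | A^{-1}] is the inverse:
[ 13/6  2/3  -1/3 ]
[ 11/6  1/2  -1/3 ]
[   -6   -2     1 ]

inverse = [13/6 2/3 -1/3; 11/6 1/2 -1/3; -6 -2 1]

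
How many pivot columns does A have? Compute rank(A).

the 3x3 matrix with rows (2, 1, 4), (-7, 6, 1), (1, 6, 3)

rank(A) = 3

Row reduction:
R2 <- R2 - (-7/2)*R1:  [    0  19/2    15 ]
R3 <- R3 - (1/2)*R1:  [    0  11/2     1 ]
R3 <- R3 - (11/19)*R2:  [       0        0  -146/19 ]
Row echelon form:
[ 2     1        4 ]
[ 0  19/2       15 ]
[ 0     0  -146/19 ]
Nonzero rows / pivot columns: 3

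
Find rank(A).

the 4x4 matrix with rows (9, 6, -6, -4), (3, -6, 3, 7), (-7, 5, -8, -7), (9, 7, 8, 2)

rank(A) = 4

Row reduction:
R2 <- R2 - (1/3)*R1:  [    0    -8     5  25/3 ]
R3 <- R3 - (-7/9)*R1:  [     0   29/3  -38/3  -91/9 ]
R4 <- R4 - (1)*R1:  [  0   1  14   6 ]
R3 <- R3 - (-29/24)*R2:  [     0      0  -53/8  -1/24 ]
R4 <- R4 - (-1/8)*R2:  [      0       0   117/8  169/24 ]
R4 <- R4 - (-117/53)*R3:  [        0         0         0  1105/159 ]
Row echelon form:
[ 9   6     -6        -4 ]
[ 0  -8      5      25/3 ]
[ 0   0  -53/8     -1/24 ]
[ 0   0      0  1105/159 ]
Nonzero rows / pivot columns: 4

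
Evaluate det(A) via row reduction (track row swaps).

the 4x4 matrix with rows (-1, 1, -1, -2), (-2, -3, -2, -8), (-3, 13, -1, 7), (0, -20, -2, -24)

det(A) = -30

Forward elimination:
R2 <- R2 - (2)*R1:  [  0  -5   0  -4 ]
R3 <- R3 - (3)*R1:  [  0  10   2  13 ]
R3 <- R3 - (-2)*R2:  [ 0  0  2  5 ]
R4 <- R4 - (4)*R2:  [  0   0  -2  -8 ]
R4 <- R4 - (-1)*R3:  [  0   0   0  -3 ]
Upper-triangular form:
[ -1   1  -1  -2 ]
[  0  -5   0  -4 ]
[  0   0   2   5 ]
[  0   0   0  -3 ]
det(A) = (-1)^0 * (-1) * (-5) * (2) * (-3) = -30  (0 row swaps -> sign +1)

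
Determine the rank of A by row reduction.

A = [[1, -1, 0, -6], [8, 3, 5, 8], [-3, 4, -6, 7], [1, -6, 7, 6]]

rank(A) = 4

Row reduction:
R2 <- R2 - (8)*R1:  [  0  11   5  56 ]
R3 <- R3 - (-3)*R1:  [   0    1   -6  -11 ]
R4 <- R4 - (1)*R1:  [  0  -5   7  12 ]
R3 <- R3 - (1/11)*R2:  [       0        0   -71/11  -177/11 ]
R4 <- R4 - (-5/11)*R2:  [      0       0  102/11  412/11 ]
R4 <- R4 - (-102/71)*R3:  [       0        0        0  1018/71 ]
Row echelon form:
[ 1  -1       0       -6 ]
[ 0  11       5       56 ]
[ 0   0  -71/11  -177/11 ]
[ 0   0       0  1018/71 ]
Nonzero rows / pivot columns: 4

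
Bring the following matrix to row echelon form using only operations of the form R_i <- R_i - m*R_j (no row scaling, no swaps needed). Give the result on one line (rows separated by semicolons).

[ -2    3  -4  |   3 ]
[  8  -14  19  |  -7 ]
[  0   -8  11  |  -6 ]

Forward elimination:
R2 <- R2 - (-4)*R1:  [  0  -2   3   5 ]
R3 <- R3 - (4)*R2:  [   0    0   -1  -26 ]
Row echelon form:
[ -2   3  -4  |    3 ]
[  0  -2   3  |    5 ]
[  0   0  -1  |  -26 ]

REF = [-2 3 -4 3; 0 -2 3 5; 0 0 -1 -26]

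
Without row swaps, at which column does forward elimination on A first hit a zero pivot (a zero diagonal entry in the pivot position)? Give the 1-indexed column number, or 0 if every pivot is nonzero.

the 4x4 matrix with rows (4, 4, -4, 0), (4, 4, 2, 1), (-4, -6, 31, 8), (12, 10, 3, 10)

first zero-pivot column = 2

Naive forward elimination:
R2 <- R2 - (1)*R1:  [ 0  0  6  1 ]
R3 <- R3 - (-1)*R1:  [  0  -2  27   8 ]
R4 <- R4 - (3)*R1:  [  0  -2  15  10 ]
Matrix at this point:
[ 4   4  -4   0 ]
[ 0   0   6   1 ]
[ 0  -2  27   8 ]
[ 0  -2  15  10 ]
Pivot entry (2,2) is zero but row 3 has -2 in column 2 -> naive elimination stops; a row interchange (e.g. R2 <-> R3) would be required here.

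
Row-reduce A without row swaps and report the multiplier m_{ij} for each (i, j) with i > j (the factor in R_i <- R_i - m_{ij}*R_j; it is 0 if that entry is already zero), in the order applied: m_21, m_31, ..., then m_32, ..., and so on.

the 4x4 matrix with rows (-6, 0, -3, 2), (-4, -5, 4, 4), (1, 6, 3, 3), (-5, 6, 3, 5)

multipliers: 2/3, -1/6, 5/6, -6/5, -6/5, 127/97

Forward elimination:
R2 <- R2 - (2/3)*R1:  [   0   -5    6  8/3 ]
R3 <- R3 - (-1/6)*R1:  [    0     6   5/2  10/3 ]
R4 <- R4 - (5/6)*R1:  [    0     6  11/2  10/3 ]
R3 <- R3 - (-6/5)*R2:  [     0      0  97/10  98/15 ]
R4 <- R4 - (-6/5)*R2:  [      0       0  127/10   98/15 ]
R4 <- R4 - (127/97)*R3:  [       0        0        0  -196/97 ]
Multipliers (in order of application): m_{21} = 2/3, m_{31} = -1/6, m_{41} = 5/6, m_{32} = -6/5, m_{42} = -6/5, m_{43} = 127/97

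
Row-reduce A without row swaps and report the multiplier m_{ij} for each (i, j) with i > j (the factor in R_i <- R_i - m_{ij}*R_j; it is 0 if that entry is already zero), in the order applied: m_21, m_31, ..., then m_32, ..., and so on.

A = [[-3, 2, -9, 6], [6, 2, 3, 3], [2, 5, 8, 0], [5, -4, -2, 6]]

multipliers: -2, -2/3, -5/3, 19/18, -1/9, -112/107

Forward elimination:
R2 <- R2 - (-2)*R1:  [   0    6  -15   15 ]
R3 <- R3 - (-2/3)*R1:  [    0  19/3     2     4 ]
R4 <- R4 - (-5/3)*R1:  [    0  -2/3   -17    16 ]
R3 <- R3 - (19/18)*R2:  [     0      0  107/6  -71/6 ]
R4 <- R4 - (-1/9)*R2:  [     0      0  -56/3   53/3 ]
R4 <- R4 - (-112/107)*R3:  [       0        0        0  565/107 ]
Multipliers (in order of application): m_{21} = -2, m_{31} = -2/3, m_{41} = -5/3, m_{32} = 19/18, m_{42} = -1/9, m_{43} = -112/107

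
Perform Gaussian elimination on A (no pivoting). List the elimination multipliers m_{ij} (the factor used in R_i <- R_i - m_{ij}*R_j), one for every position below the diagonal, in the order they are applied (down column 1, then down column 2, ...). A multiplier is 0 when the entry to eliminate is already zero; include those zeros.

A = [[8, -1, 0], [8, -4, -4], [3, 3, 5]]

Forward elimination:
R2 <- R2 - (1)*R1:  [  0  -3  -4 ]
R3 <- R3 - (3/8)*R1:  [    0  27/8     5 ]
R3 <- R3 - (-9/8)*R2:  [   0    0  1/2 ]
Multipliers (in order of application): m_{21} = 1, m_{31} = 3/8, m_{32} = -9/8

multipliers: 1, 3/8, -9/8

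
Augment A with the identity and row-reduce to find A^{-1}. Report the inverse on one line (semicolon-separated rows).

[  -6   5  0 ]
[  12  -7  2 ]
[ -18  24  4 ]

Gauss-Jordan on [A | I]:
R1 <- (1/-6)*R1:  [    1  -5/6     0  |  -1/6     0     0 ]
R2 <- R2 - (12)*R1:  [ 0  3  2  |  2  1  0 ]
R3 <- R3 - (-18)*R1:  [  0   9   4  |  -3   0   1 ]
R2 <- (1/3)*R2:  [   0    1  2/3  |  2/3  1/3    0 ]
R1 <- R1 - (-5/6)*R2:  [    1     0   5/9  |  7/18  5/18     0 ]
R3 <- R3 - (9)*R2:  [  0   0  -2  |  -9  -3   1 ]
R3 <- (1/-2)*R3:  [    0     0     1  |   9/2   3/2  -1/2 ]
R1 <- R1 - (5/9)*R3:  [     1      0      0  |  -19/9   -5/9   5/18 ]
R2 <- R2 - (2/3)*R3:  [    0     1     0  |  -7/3  -2/3   1/3 ]
Right block of [I | A^{-1}] is the inverse:
[ -19/9  -5/9  5/18 ]
[  -7/3  -2/3   1/3 ]
[   9/2   3/2  -1/2 ]

inverse = [-19/9 -5/9 5/18; -7/3 -2/3 1/3; 9/2 3/2 -1/2]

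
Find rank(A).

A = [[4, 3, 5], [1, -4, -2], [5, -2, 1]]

Row reduction:
R2 <- R2 - (1/4)*R1:  [     0  -19/4  -13/4 ]
R3 <- R3 - (5/4)*R1:  [     0  -23/4  -21/4 ]
R3 <- R3 - (23/19)*R2:  [      0       0  -25/19 ]
Row echelon form:
[ 4      3       5 ]
[ 0  -19/4   -13/4 ]
[ 0      0  -25/19 ]
Nonzero rows / pivot columns: 3

rank(A) = 3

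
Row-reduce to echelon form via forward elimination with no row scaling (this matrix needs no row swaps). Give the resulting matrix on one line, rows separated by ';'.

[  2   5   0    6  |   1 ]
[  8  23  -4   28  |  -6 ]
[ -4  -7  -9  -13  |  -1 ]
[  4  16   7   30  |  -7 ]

REF = [2 5 0 6 1; 0 3 -4 4 -10; 0 0 -5 -5 11; 0 0 0 -5 44]

Forward elimination:
R2 <- R2 - (4)*R1:  [   0    3   -4    4  -10 ]
R3 <- R3 - (-2)*R1:  [  0   3  -9  -1   1 ]
R4 <- R4 - (2)*R1:  [  0   6   7  18  -9 ]
R3 <- R3 - (1)*R2:  [  0   0  -5  -5  11 ]
R4 <- R4 - (2)*R2:  [  0   0  15  10  11 ]
R4 <- R4 - (-3)*R3:  [  0   0   0  -5  44 ]
Row echelon form:
[ 2  5   0   6  |    1 ]
[ 0  3  -4   4  |  -10 ]
[ 0  0  -5  -5  |   11 ]
[ 0  0   0  -5  |   44 ]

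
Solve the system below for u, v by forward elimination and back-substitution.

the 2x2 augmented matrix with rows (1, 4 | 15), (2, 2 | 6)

(-1, 4)

Forward elimination on [A|b]:
R2 <- R2 - (2)*R1:  [   0   -6  -24 ]
Row echelon form:
[ 1   4  |   15 ]
[ 0  -6  |  -24 ]
Back-substitution:
v = (-24) / -6 = 4
u = (15 - (4)*(4)) / 1 = -1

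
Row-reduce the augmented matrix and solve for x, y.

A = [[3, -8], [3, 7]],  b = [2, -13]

Forward elimination on [A|b]:
R2 <- R2 - (1)*R1:  [   0   15  -15 ]
Row echelon form:
[ 3  -8  |    2 ]
[ 0  15  |  -15 ]
Back-substitution:
y = (-15) / 15 = -1
x = (2 - (-8)*(-1)) / 3 = -2

(-2, -1)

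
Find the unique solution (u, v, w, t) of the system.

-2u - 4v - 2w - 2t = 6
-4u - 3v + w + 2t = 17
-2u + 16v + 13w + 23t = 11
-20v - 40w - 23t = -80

Forward elimination on [A|b]:
R2 <- R2 - (2)*R1:  [ 0  5  5  6  5 ]
R3 <- R3 - (1)*R1:  [  0  20  15  25   5 ]
R3 <- R3 - (4)*R2:  [   0    0   -5    1  -15 ]
R4 <- R4 - (-4)*R2:  [   0    0  -20    1  -60 ]
R4 <- R4 - (4)*R3:  [  0   0   0  -3   0 ]
Row echelon form:
[ -2  -4  -2  -2  |    6 ]
[  0   5   5   6  |    5 ]
[  0   0  -5   1  |  -15 ]
[  0   0   0  -3  |    0 ]
Back-substitution:
t = (0) / -3 = 0
w = (-15 - (1)*(0)) / -5 = 3
v = (5 - (5)*(3) - (6)*(0)) / 5 = -2
u = (6 - (-4)*(-2) - (-2)*(3) - (-2)*(0)) / -2 = -2

(-2, -2, 3, 0)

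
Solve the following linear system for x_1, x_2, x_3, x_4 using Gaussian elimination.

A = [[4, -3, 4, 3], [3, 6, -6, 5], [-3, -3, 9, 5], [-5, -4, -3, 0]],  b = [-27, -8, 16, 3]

(-5, 4, 2, -1)

Forward elimination on [A|b]:
R2 <- R2 - (3/4)*R1:  [    0  33/4    -9  11/4  49/4 ]
R3 <- R3 - (-3/4)*R1:  [     0  -21/4     12   29/4  -17/4 ]
R4 <- R4 - (-5/4)*R1:  [      0   -31/4       2    15/4  -123/4 ]
R3 <- R3 - (-7/11)*R2:  [     0      0  69/11      9  39/11 ]
R4 <- R4 - (-31/33)*R2:  [       0        0   -71/11     19/3  -635/33 ]
R4 <- R4 - (-71/69)*R3:  [        0         0         0   1076/69  -1076/69 ]
Row echelon form:
[ 4    -3      4        3  |       -27 ]
[ 0  33/4     -9     11/4  |      49/4 ]
[ 0     0  69/11        9  |     39/11 ]
[ 0     0      0  1076/69  |  -1076/69 ]
Back-substitution:
x_4 = (-1076/69) / (1076/69) = -1
x_3 = (39/11 - (9)*(-1)) / (69/11) = 2
x_2 = (49/4 - (-9)*(2) - (11/4)*(-1)) / (33/4) = 4
x_1 = (-27 - (-3)*(4) - (4)*(2) - (3)*(-1)) / 4 = -5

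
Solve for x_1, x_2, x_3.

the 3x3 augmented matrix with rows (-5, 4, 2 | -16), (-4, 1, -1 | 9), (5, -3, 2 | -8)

Forward elimination on [A|b]:
R2 <- R2 - (4/5)*R1:  [     0  -11/5  -13/5  109/5 ]
R3 <- R3 - (-1)*R1:  [   0    1    4  -24 ]
R3 <- R3 - (-5/11)*R2:  [       0        0    31/11  -155/11 ]
Row echelon form:
[ -5      4      2  |      -16 ]
[  0  -11/5  -13/5  |    109/5 ]
[  0      0  31/11  |  -155/11 ]
Back-substitution:
x_3 = (-155/11) / (31/11) = -5
x_2 = (109/5 - (-13/5)*(-5)) / (-11/5) = -4
x_1 = (-16 - (4)*(-4) - (2)*(-5)) / -5 = -2

(-2, -4, -5)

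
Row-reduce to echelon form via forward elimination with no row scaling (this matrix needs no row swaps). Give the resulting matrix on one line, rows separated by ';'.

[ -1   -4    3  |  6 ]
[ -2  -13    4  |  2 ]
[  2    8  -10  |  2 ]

REF = [-1 -4 3 6; 0 -5 -2 -10; 0 0 -4 14]

Forward elimination:
R2 <- R2 - (2)*R1:  [   0   -5   -2  -10 ]
R3 <- R3 - (-2)*R1:  [  0   0  -4  14 ]
Row echelon form:
[ -1  -4   3  |    6 ]
[  0  -5  -2  |  -10 ]
[  0   0  -4  |   14 ]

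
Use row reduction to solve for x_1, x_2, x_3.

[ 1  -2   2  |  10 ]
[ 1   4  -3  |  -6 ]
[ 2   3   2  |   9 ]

(4, -1, 2)

Forward elimination on [A|b]:
R2 <- R2 - (1)*R1:  [   0    6   -5  -16 ]
R3 <- R3 - (2)*R1:  [   0    7   -2  -11 ]
R3 <- R3 - (7/6)*R2:  [    0     0  23/6  23/3 ]
Row echelon form:
[ 1  -2     2  |    10 ]
[ 0   6    -5  |   -16 ]
[ 0   0  23/6  |  23/3 ]
Back-substitution:
x_3 = (23/3) / (23/6) = 2
x_2 = (-16 - (-5)*(2)) / 6 = -1
x_1 = (10 - (-2)*(-1) - (2)*(2)) / 1 = 4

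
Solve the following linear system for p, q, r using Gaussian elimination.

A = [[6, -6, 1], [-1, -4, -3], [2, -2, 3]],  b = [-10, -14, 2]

(0, 2, 2)

Forward elimination on [A|b]:
R2 <- R2 - (-1/6)*R1:  [     0     -5  -17/6  -47/3 ]
R3 <- R3 - (1/3)*R1:  [    0     0   8/3  16/3 ]
Row echelon form:
[ 6  -6      1  |    -10 ]
[ 0  -5  -17/6  |  -47/3 ]
[ 0   0    8/3  |   16/3 ]
Back-substitution:
r = (16/3) / (8/3) = 2
q = (-47/3 - (-17/6)*(2)) / -5 = 2
p = (-10 - (-6)*(2) - (1)*(2)) / 6 = 0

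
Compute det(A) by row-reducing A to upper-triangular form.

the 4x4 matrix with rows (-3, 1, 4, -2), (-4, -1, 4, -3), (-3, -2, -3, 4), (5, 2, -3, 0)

Forward elimination:
R2 <- R2 - (4/3)*R1:  [    0  -7/3  -4/3  -1/3 ]
R3 <- R3 - (1)*R1:  [  0  -3  -7   6 ]
R4 <- R4 - (-5/3)*R1:  [     0   11/3   11/3  -10/3 ]
R3 <- R3 - (9/7)*R2:  [     0      0  -37/7   45/7 ]
R4 <- R4 - (-11/7)*R2:  [     0      0   11/7  -27/7 ]
R4 <- R4 - (-11/37)*R3:  [      0       0       0  -72/37 ]
Upper-triangular form:
[ -3     1      4      -2 ]
[  0  -7/3   -4/3    -1/3 ]
[  0     0  -37/7    45/7 ]
[  0     0      0  -72/37 ]
det(A) = (-1)^0 * (-3) * (-7/3) * (-37/7) * (-72/37) = 72  (0 row swaps -> sign +1)

det(A) = 72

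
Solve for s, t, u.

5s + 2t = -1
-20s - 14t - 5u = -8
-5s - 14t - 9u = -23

(-1, 2, 0)

Forward elimination on [A|b]:
R2 <- R2 - (-4)*R1:  [   0   -6   -5  -12 ]
R3 <- R3 - (-1)*R1:  [   0  -12   -9  -24 ]
R3 <- R3 - (2)*R2:  [ 0  0  1  0 ]
Row echelon form:
[ 5   2   0  |   -1 ]
[ 0  -6  -5  |  -12 ]
[ 0   0   1  |    0 ]
Back-substitution:
u = (0) / 1 = 0
t = (-12 - (-5)*(0)) / -6 = 2
s = (-1 - (2)*(2)) / 5 = -1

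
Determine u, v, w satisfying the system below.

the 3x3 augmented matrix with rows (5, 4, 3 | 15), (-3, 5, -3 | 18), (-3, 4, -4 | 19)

Forward elimination on [A|b]:
R2 <- R2 - (-3/5)*R1:  [    0  37/5  -6/5    27 ]
R3 <- R3 - (-3/5)*R1:  [     0   32/5  -11/5     28 ]
R3 <- R3 - (32/37)*R2:  [      0       0  -43/37  172/37 ]
Row echelon form:
[ 5     4       3  |      15 ]
[ 0  37/5    -6/5  |      27 ]
[ 0     0  -43/37  |  172/37 ]
Back-substitution:
w = (172/37) / (-43/37) = -4
v = (27 - (-6/5)*(-4)) / (37/5) = 3
u = (15 - (4)*(3) - (3)*(-4)) / 5 = 3

(3, 3, -4)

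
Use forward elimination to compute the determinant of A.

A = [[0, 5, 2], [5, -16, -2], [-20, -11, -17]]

det(A) = -125

Forward elimination:
R1 <-> R2   (pivot in column 1 was zero)
[   5  -16   -2 ]
[   0    5    2 ]
[ -20  -11  -17 ]
R3 <- R3 - (-4)*R1:  [   0  -75  -25 ]
R3 <- R3 - (-15)*R2:  [ 0  0  5 ]
Upper-triangular form:
[ 5  -16  -2 ]
[ 0    5   2 ]
[ 0    0   5 ]
det(A) = (-1)^1 * (5) * (5) * (5) = -125  (1 row swap -> sign -1)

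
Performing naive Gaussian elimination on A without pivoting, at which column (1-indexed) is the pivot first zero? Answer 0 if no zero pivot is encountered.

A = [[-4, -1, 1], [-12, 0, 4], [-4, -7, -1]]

Naive forward elimination:
R2 <- R2 - (3)*R1:  [ 0  3  1 ]
R3 <- R3 - (1)*R1:  [  0  -6  -2 ]
R3 <- R3 - (-2)*R2:  [ 0  0  0 ]
Matrix at this point:
[ -4  -1  1 ]
[  0   3  1 ]
[  0   0  0 ]
Pivot entry (3,3) in the last row is zero and there are no rows below to swap with -> zero pivot in column 3 (A is singular).

first zero-pivot column = 3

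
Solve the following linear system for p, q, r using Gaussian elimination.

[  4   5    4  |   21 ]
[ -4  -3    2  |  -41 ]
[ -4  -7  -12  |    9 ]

(4, 5, -5)

Forward elimination on [A|b]:
R2 <- R2 - (-1)*R1:  [   0    2    6  -20 ]
R3 <- R3 - (-1)*R1:  [  0  -2  -8  30 ]
R3 <- R3 - (-1)*R2:  [  0   0  -2  10 ]
Row echelon form:
[ 4  5   4  |   21 ]
[ 0  2   6  |  -20 ]
[ 0  0  -2  |   10 ]
Back-substitution:
r = (10) / -2 = -5
q = (-20 - (6)*(-5)) / 2 = 5
p = (21 - (5)*(5) - (4)*(-5)) / 4 = 4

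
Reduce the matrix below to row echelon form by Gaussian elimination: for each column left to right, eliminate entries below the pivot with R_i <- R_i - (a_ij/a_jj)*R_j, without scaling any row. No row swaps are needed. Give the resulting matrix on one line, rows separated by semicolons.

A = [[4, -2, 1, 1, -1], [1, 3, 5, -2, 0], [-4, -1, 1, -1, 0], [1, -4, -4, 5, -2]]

REF = [4 -2 1 1 -1; 0 7/2 19/4 -9/4 1/4; 0 0 85/14 -27/14 -11/14; 0 0 0 226/85 -122/85]

Forward elimination:
R2 <- R2 - (1/4)*R1:  [    0   7/2  19/4  -9/4   1/4 ]
R3 <- R3 - (-1)*R1:  [  0  -3   2   0  -1 ]
R4 <- R4 - (1/4)*R1:  [     0   -7/2  -17/4   19/4   -7/4 ]
R3 <- R3 - (-6/7)*R2:  [      0       0   85/14  -27/14  -11/14 ]
R4 <- R4 - (-1)*R2:  [    0     0   1/2   5/2  -3/2 ]
R4 <- R4 - (7/85)*R3:  [       0        0        0   226/85  -122/85 ]
Row echelon form:
[ 4   -2      1       1       -1 ]
[ 0  7/2   19/4    -9/4      1/4 ]
[ 0    0  85/14  -27/14   -11/14 ]
[ 0    0      0  226/85  -122/85 ]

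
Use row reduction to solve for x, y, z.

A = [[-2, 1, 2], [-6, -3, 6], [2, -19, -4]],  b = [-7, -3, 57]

(4, -3, 2)

Forward elimination on [A|b]:
R2 <- R2 - (3)*R1:  [  0  -6   0  18 ]
R3 <- R3 - (-1)*R1:  [   0  -18   -2   50 ]
R3 <- R3 - (3)*R2:  [  0   0  -2  -4 ]
Row echelon form:
[ -2   1   2  |  -7 ]
[  0  -6   0  |  18 ]
[  0   0  -2  |  -4 ]
Back-substitution:
z = (-4) / -2 = 2
y = (18) / -6 = -3
x = (-7 - (1)*(-3) - (2)*(2)) / -2 = 4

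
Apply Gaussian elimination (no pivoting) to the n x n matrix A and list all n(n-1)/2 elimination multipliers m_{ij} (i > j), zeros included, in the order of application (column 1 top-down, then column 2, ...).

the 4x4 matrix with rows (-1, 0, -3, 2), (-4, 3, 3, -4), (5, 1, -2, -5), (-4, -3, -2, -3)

multipliers: 4, -5, 4, 1/3, -1, -25/22

Forward elimination:
R2 <- R2 - (4)*R1:  [   0    3   15  -12 ]
R3 <- R3 - (-5)*R1:  [   0    1  -17    5 ]
R4 <- R4 - (4)*R1:  [   0   -3   10  -11 ]
R3 <- R3 - (1/3)*R2:  [   0    0  -22    9 ]
R4 <- R4 - (-1)*R2:  [   0    0   25  -23 ]
R4 <- R4 - (-25/22)*R3:  [       0        0        0  -281/22 ]
Multipliers (in order of application): m_{21} = 4, m_{31} = -5, m_{41} = 4, m_{32} = 1/3, m_{42} = -1, m_{43} = -25/22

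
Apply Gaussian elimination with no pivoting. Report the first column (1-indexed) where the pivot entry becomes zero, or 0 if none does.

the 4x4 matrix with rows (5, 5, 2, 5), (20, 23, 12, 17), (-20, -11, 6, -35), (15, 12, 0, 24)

Naive forward elimination:
R2 <- R2 - (4)*R1:  [  0   3   4  -3 ]
R3 <- R3 - (-4)*R1:  [   0    9   14  -15 ]
R4 <- R4 - (3)*R1:  [  0  -3  -6   9 ]
R3 <- R3 - (3)*R2:  [  0   0   2  -6 ]
R4 <- R4 - (-1)*R2:  [  0   0  -2   6 ]
R4 <- R4 - (-1)*R3:  [ 0  0  0  0 ]
Matrix at this point:
[ 5  5  2   5 ]
[ 0  3  4  -3 ]
[ 0  0  2  -6 ]
[ 0  0  0   0 ]
Pivot entry (4,4) in the last row is zero and there are no rows below to swap with -> zero pivot in column 4 (A is singular).

first zero-pivot column = 4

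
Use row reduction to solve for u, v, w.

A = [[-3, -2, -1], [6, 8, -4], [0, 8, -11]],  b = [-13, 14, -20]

Forward elimination on [A|b]:
R2 <- R2 - (-2)*R1:  [   0    4   -6  -12 ]
R3 <- R3 - (2)*R2:  [ 0  0  1  4 ]
Row echelon form:
[ -3  -2  -1  |  -13 ]
[  0   4  -6  |  -12 ]
[  0   0   1  |    4 ]
Back-substitution:
w = (4) / 1 = 4
v = (-12 - (-6)*(4)) / 4 = 3
u = (-13 - (-2)*(3) - (-1)*(4)) / -3 = 1

(1, 3, 4)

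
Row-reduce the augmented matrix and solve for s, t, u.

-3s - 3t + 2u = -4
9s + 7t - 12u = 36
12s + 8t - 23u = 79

Forward elimination on [A|b]:
R2 <- R2 - (-3)*R1:  [  0  -2  -6  24 ]
R3 <- R3 - (-4)*R1:  [   0   -4  -15   63 ]
R3 <- R3 - (2)*R2:  [  0   0  -3  15 ]
Row echelon form:
[ -3  -3   2  |  -4 ]
[  0  -2  -6  |  24 ]
[  0   0  -3  |  15 ]
Back-substitution:
u = (15) / -3 = -5
t = (24 - (-6)*(-5)) / -2 = 3
s = (-4 - (-3)*(3) - (2)*(-5)) / -3 = -5

(-5, 3, -5)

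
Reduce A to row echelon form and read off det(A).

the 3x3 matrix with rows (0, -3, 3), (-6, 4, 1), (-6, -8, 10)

Forward elimination:
R1 <-> R2   (pivot in column 1 was zero)
[ -6   4   1 ]
[  0  -3   3 ]
[ -6  -8  10 ]
R3 <- R3 - (1)*R1:  [   0  -12    9 ]
R3 <- R3 - (4)*R2:  [  0   0  -3 ]
Upper-triangular form:
[ -6   4   1 ]
[  0  -3   3 ]
[  0   0  -3 ]
det(A) = (-1)^1 * (-6) * (-3) * (-3) = 54  (1 row swap -> sign -1)

det(A) = 54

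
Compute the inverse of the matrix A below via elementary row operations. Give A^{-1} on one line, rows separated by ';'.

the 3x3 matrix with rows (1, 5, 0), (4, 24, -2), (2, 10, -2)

inverse = [7/2 -5/4 5/4; -1/2 1/4 -1/4; 1 0 -1/2]

Gauss-Jordan on [A | I]:
R2 <- R2 - (4)*R1:  [  0   4  -2  |  -4   1   0 ]
R3 <- R3 - (2)*R1:  [  0   0  -2  |  -2   0   1 ]
R2 <- (1/4)*R2:  [    0     1  -1/2  |    -1   1/4     0 ]
R1 <- R1 - (5)*R2:  [    1     0   5/2  |     6  -5/4     0 ]
R3 <- (1/-2)*R3:  [    0     0     1  |     1     0  -1/2 ]
R1 <- R1 - (5/2)*R3:  [    1     0     0  |   7/2  -5/4   5/4 ]
R2 <- R2 - (-1/2)*R3:  [    0     1     0  |  -1/2   1/4  -1/4 ]
Right block of [I | A^{-1}] is the inverse:
[  7/2  -5/4   5/4 ]
[ -1/2   1/4  -1/4 ]
[    1     0  -1/2 ]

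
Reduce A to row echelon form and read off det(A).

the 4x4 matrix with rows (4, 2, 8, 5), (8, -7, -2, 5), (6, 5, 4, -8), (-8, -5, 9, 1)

det(A) = -13550

Forward elimination:
R2 <- R2 - (2)*R1:  [   0  -11  -18   -5 ]
R3 <- R3 - (3/2)*R1:  [     0      2     -8  -31/2 ]
R4 <- R4 - (-2)*R1:  [  0  -1  25  11 ]
R3 <- R3 - (-2/11)*R2:  [       0        0  -124/11  -361/22 ]
R4 <- R4 - (1/11)*R2:  [      0       0  293/11  126/11 ]
R4 <- R4 - (-293/124)*R3:  [         0          0          0  -6775/248 ]
Upper-triangular form:
[ 4    2        8          5 ]
[ 0  -11      -18         -5 ]
[ 0    0  -124/11    -361/22 ]
[ 0    0        0  -6775/248 ]
det(A) = (-1)^0 * (4) * (-11) * (-124/11) * (-6775/248) = -13550  (0 row swaps -> sign +1)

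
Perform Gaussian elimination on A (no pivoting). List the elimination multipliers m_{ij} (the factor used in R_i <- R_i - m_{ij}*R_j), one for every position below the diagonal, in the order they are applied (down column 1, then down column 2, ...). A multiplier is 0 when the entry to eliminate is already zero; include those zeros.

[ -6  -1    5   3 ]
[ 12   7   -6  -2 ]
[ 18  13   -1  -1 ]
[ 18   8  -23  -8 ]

Forward elimination:
R2 <- R2 - (-2)*R1:  [ 0  5  4  4 ]
R3 <- R3 - (-3)*R1:  [  0  10  14   8 ]
R4 <- R4 - (-3)*R1:  [  0   5  -8   1 ]
R3 <- R3 - (2)*R2:  [ 0  0  6  0 ]
R4 <- R4 - (1)*R2:  [   0    0  -12   -3 ]
R4 <- R4 - (-2)*R3:  [  0   0   0  -3 ]
Multipliers (in order of application): m_{21} = -2, m_{31} = -3, m_{41} = -3, m_{32} = 2, m_{42} = 1, m_{43} = -2

multipliers: -2, -3, -3, 2, 1, -2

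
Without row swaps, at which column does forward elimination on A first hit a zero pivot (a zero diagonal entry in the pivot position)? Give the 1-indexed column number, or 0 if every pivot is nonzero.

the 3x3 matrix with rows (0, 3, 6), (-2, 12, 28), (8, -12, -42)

Naive forward elimination:
Pivot entry (1,1) is zero but row 2 has -2 in column 1 -> naive elimination stops; a row interchange (e.g. R1 <-> R2) would be required here.

first zero-pivot column = 1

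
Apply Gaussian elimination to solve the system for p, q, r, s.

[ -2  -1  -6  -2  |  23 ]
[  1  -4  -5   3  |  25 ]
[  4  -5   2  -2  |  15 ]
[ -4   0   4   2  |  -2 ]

Forward elimination on [A|b]:
R2 <- R2 - (-1/2)*R1:  [    0  -9/2    -8     2  73/2 ]
R3 <- R3 - (-2)*R1:  [   0   -7  -10   -6   61 ]
R4 <- R4 - (2)*R1:  [   0    2   16    6  -48 ]
R3 <- R3 - (14/9)*R2:  [     0      0   22/9  -82/9   38/9 ]
R4 <- R4 - (-4/9)*R2:  [      0       0   112/9    62/9  -286/9 ]
R4 <- R4 - (56/11)*R3:  [       0        0        0   586/11  -586/11 ]
Row echelon form:
[ -2    -1    -6      -2  |       23 ]
[  0  -9/2    -8       2  |     73/2 ]
[  0     0  22/9   -82/9  |     38/9 ]
[  0     0     0  586/11  |  -586/11 ]
Back-substitution:
s = (-586/11) / (586/11) = -1
r = (38/9 - (-82/9)*(-1)) / (22/9) = -2
q = (73/2 - (-8)*(-2) - (2)*(-1)) / (-9/2) = -5
p = (23 - (-1)*(-5) - (-6)*(-2) - (-2)*(-1)) / -2 = -2

(-2, -5, -2, -1)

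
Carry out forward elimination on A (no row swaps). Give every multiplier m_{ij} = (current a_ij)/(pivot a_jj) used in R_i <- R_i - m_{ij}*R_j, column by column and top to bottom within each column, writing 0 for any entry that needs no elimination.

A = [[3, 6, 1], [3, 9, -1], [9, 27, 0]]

multipliers: 1, 3, 3

Forward elimination:
R2 <- R2 - (1)*R1:  [  0   3  -2 ]
R3 <- R3 - (3)*R1:  [  0   9  -3 ]
R3 <- R3 - (3)*R2:  [ 0  0  3 ]
Multipliers (in order of application): m_{21} = 1, m_{31} = 3, m_{32} = 3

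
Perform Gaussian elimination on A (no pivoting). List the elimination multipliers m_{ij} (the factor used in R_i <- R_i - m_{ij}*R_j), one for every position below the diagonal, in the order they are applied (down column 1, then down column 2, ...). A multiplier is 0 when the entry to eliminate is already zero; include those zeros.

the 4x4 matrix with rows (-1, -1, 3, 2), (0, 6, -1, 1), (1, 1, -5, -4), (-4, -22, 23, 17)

multipliers: 0, -1, 4, 0, -3, -4

Forward elimination:
R2: entry in column 1 is already 0 -> m_{21} = 0 (no row operation needed)
R3 <- R3 - (-1)*R1:  [  0   0  -2  -2 ]
R4 <- R4 - (4)*R1:  [   0  -18   11    9 ]
R3: entry in column 2 is already 0 -> m_{32} = 0 (no row operation needed)
R4 <- R4 - (-3)*R2:  [  0   0   8  12 ]
R4 <- R4 - (-4)*R3:  [ 0  0  0  4 ]
Multipliers (in order of application): m_{21} = 0, m_{31} = -1, m_{41} = 4, m_{32} = 0, m_{42} = -3, m_{43} = -4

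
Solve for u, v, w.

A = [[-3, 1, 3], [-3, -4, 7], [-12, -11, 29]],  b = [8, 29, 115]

(1, -1, 4)

Forward elimination on [A|b]:
R2 <- R2 - (1)*R1:  [  0  -5   4  21 ]
R3 <- R3 - (4)*R1:  [   0  -15   17   83 ]
R3 <- R3 - (3)*R2:  [  0   0   5  20 ]
Row echelon form:
[ -3   1  3  |   8 ]
[  0  -5  4  |  21 ]
[  0   0  5  |  20 ]
Back-substitution:
w = (20) / 5 = 4
v = (21 - (4)*(4)) / -5 = -1
u = (8 - (1)*(-1) - (3)*(4)) / -3 = 1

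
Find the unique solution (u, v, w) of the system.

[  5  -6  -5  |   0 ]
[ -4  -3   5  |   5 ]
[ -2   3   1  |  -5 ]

(5, 0, 5)

Forward elimination on [A|b]:
R2 <- R2 - (-4/5)*R1:  [     0  -39/5      1      5 ]
R3 <- R3 - (-2/5)*R1:  [   0  3/5   -1   -5 ]
R3 <- R3 - (-1/13)*R2:  [      0       0  -12/13  -60/13 ]
Row echelon form:
[ 5     -6      -5  |       0 ]
[ 0  -39/5       1  |       5 ]
[ 0      0  -12/13  |  -60/13 ]
Back-substitution:
w = (-60/13) / (-12/13) = 5
v = (5 - (1)*(5)) / (-39/5) = 0
u = (0 - (-6)*(0) - (-5)*(5)) / 5 = 5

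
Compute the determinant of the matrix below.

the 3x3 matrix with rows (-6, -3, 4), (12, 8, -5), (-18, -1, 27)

det(A) = -36

Forward elimination:
R2 <- R2 - (-2)*R1:  [ 0  2  3 ]
R3 <- R3 - (3)*R1:  [  0   8  15 ]
R3 <- R3 - (4)*R2:  [ 0  0  3 ]
Upper-triangular form:
[ -6  -3  4 ]
[  0   2  3 ]
[  0   0  3 ]
det(A) = (-1)^0 * (-6) * (2) * (3) = -36  (0 row swaps -> sign +1)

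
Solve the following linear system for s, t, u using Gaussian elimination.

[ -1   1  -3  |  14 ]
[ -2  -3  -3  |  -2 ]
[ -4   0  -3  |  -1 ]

(4, 3, -5)

Forward elimination on [A|b]:
R2 <- R2 - (2)*R1:  [   0   -5    3  -30 ]
R3 <- R3 - (4)*R1:  [   0   -4    9  -57 ]
R3 <- R3 - (4/5)*R2:  [    0     0  33/5   -33 ]
Row echelon form:
[ -1   1    -3  |   14 ]
[  0  -5     3  |  -30 ]
[  0   0  33/5  |  -33 ]
Back-substitution:
u = (-33) / (33/5) = -5
t = (-30 - (3)*(-5)) / -5 = 3
s = (14 - (1)*(3) - (-3)*(-5)) / -1 = 4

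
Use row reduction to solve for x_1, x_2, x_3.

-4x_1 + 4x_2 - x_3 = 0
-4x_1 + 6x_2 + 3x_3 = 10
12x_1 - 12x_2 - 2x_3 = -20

Forward elimination on [A|b]:
R2 <- R2 - (1)*R1:  [  0   2   4  10 ]
R3 <- R3 - (-3)*R1:  [   0    0   -5  -20 ]
Row echelon form:
[ -4  4  -1  |    0 ]
[  0  2   4  |   10 ]
[  0  0  -5  |  -20 ]
Back-substitution:
x_3 = (-20) / -5 = 4
x_2 = (10 - (4)*(4)) / 2 = -3
x_1 = (0 - (4)*(-3) - (-1)*(4)) / -4 = -4

(-4, -3, 4)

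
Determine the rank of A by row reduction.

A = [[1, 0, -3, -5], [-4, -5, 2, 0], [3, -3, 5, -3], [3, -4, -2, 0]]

Row reduction:
R2 <- R2 - (-4)*R1:  [   0   -5  -10  -20 ]
R3 <- R3 - (3)*R1:  [  0  -3  14  12 ]
R4 <- R4 - (3)*R1:  [  0  -4   7  15 ]
R3 <- R3 - (3/5)*R2:  [  0   0  20  24 ]
R4 <- R4 - (4/5)*R2:  [  0   0  15  31 ]
R4 <- R4 - (3/4)*R3:  [  0   0   0  13 ]
Row echelon form:
[ 1   0   -3   -5 ]
[ 0  -5  -10  -20 ]
[ 0   0   20   24 ]
[ 0   0    0   13 ]
Nonzero rows / pivot columns: 4

rank(A) = 4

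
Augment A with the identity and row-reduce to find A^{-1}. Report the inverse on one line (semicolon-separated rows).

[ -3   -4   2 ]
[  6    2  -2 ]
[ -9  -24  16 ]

inverse = [-4/27 4/27 1/27; -13/18 -5/18 1/18; -7/6 -1/3 1/6]

Gauss-Jordan on [A | I]:
R1 <- (1/-3)*R1:  [    1   4/3  -2/3  |  -1/3     0     0 ]
R2 <- R2 - (6)*R1:  [  0  -6   2  |   2   1   0 ]
R3 <- R3 - (-9)*R1:  [   0  -12   10  |   -3    0    1 ]
R2 <- (1/-6)*R2:  [    0     1  -1/3  |  -1/3  -1/6     0 ]
R1 <- R1 - (4/3)*R2:  [    1     0  -2/9  |   1/9   2/9     0 ]
R3 <- R3 - (-12)*R2:  [  0   0   6  |  -7  -2   1 ]
R3 <- (1/6)*R3:  [    0     0     1  |  -7/6  -1/3   1/6 ]
R1 <- R1 - (-2/9)*R3:  [     1      0      0  |  -4/27   4/27   1/27 ]
R2 <- R2 - (-1/3)*R3:  [      0       1       0  |  -13/18   -5/18    1/18 ]
Right block of [I | A^{-1}] is the inverse:
[  -4/27   4/27  1/27 ]
[ -13/18  -5/18  1/18 ]
[   -7/6   -1/3   1/6 ]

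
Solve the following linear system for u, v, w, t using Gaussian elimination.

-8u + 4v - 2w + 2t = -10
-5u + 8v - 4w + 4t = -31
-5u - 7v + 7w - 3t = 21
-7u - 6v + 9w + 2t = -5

Forward elimination on [A|b]:
R2 <- R2 - (5/8)*R1:  [     0   11/2  -11/4   11/4  -99/4 ]
R3 <- R3 - (5/8)*R1:  [     0  -19/2   33/4  -17/4  109/4 ]
R4 <- R4 - (7/8)*R1:  [     0  -19/2   43/4    1/4   15/4 ]
R3 <- R3 - (-19/11)*R2:  [     0      0    7/2    1/2  -31/2 ]
R4 <- R4 - (-19/11)*R2:  [   0    0    6    5  -39 ]
R4 <- R4 - (12/7)*R3:  [     0      0      0   29/7  -87/7 ]
Row echelon form:
[ -8     4     -2     2  |    -10 ]
[  0  11/2  -11/4  11/4  |  -99/4 ]
[  0     0    7/2   1/2  |  -31/2 ]
[  0     0      0  29/7  |  -87/7 ]
Back-substitution:
t = (-87/7) / (29/7) = -3
w = (-31/2 - (1/2)*(-3)) / (7/2) = -4
v = (-99/4 - (-11/4)*(-4) - (11/4)*(-3)) / (11/2) = -5
u = (-10 - (4)*(-5) - (-2)*(-4) - (2)*(-3)) / -8 = -1

(-1, -5, -4, -3)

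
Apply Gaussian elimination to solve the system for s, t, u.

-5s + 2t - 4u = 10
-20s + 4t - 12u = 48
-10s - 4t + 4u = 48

(-4, 1, 3)

Forward elimination on [A|b]:
R2 <- R2 - (4)*R1:  [  0  -4   4   8 ]
R3 <- R3 - (2)*R1:  [  0  -8  12  28 ]
R3 <- R3 - (2)*R2:  [  0   0   4  12 ]
Row echelon form:
[ -5   2  -4  |  10 ]
[  0  -4   4  |   8 ]
[  0   0   4  |  12 ]
Back-substitution:
u = (12) / 4 = 3
t = (8 - (4)*(3)) / -4 = 1
s = (10 - (2)*(1) - (-4)*(3)) / -5 = -4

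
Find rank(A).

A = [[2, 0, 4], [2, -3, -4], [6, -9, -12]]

rank(A) = 2

Row reduction:
R2 <- R2 - (1)*R1:  [  0  -3  -8 ]
R3 <- R3 - (3)*R1:  [   0   -9  -24 ]
R3 <- R3 - (3)*R2:  [ 0  0  0 ]
Row echelon form:
[ 2   0   4 ]
[ 0  -3  -8 ]
[ 0   0   0 ]
Nonzero rows / pivot columns: 2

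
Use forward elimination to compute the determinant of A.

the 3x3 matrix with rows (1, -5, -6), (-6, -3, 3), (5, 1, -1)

det(A) = -99

Forward elimination:
R2 <- R2 - (-6)*R1:  [   0  -33  -33 ]
R3 <- R3 - (5)*R1:  [  0  26  29 ]
R3 <- R3 - (-26/33)*R2:  [ 0  0  3 ]
Upper-triangular form:
[ 1   -5   -6 ]
[ 0  -33  -33 ]
[ 0    0    3 ]
det(A) = (-1)^0 * (1) * (-33) * (3) = -99  (0 row swaps -> sign +1)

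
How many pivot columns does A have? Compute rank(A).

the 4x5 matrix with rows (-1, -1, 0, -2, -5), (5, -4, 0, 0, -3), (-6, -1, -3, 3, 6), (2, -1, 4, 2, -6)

Row reduction:
R2 <- R2 - (-5)*R1:  [   0   -9    0  -10  -28 ]
R3 <- R3 - (6)*R1:  [  0   5  -3  15  36 ]
R4 <- R4 - (-2)*R1:  [   0   -3    4   -2  -16 ]
R3 <- R3 - (-5/9)*R2:  [     0      0     -3   85/9  184/9 ]
R4 <- R4 - (1/3)*R2:  [     0      0      4    4/3  -20/3 ]
R4 <- R4 - (-4/3)*R3:  [      0       0       0  376/27  556/27 ]
Row echelon form:
[ -1  -1   0      -2      -5 ]
[  0  -9   0     -10     -28 ]
[  0   0  -3    85/9   184/9 ]
[  0   0   0  376/27  556/27 ]
Nonzero rows / pivot columns: 4

rank(A) = 4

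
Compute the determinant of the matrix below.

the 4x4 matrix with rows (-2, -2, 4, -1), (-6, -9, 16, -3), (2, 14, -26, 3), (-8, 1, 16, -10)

Forward elimination:
R2 <- R2 - (3)*R1:  [  0  -3   4   0 ]
R3 <- R3 - (-1)*R1:  [   0   12  -22    2 ]
R4 <- R4 - (4)*R1:  [  0   9   0  -6 ]
R3 <- R3 - (-4)*R2:  [  0   0  -6   2 ]
R4 <- R4 - (-3)*R2:  [  0   0  12  -6 ]
R4 <- R4 - (-2)*R3:  [  0   0   0  -2 ]
Upper-triangular form:
[ -2  -2   4  -1 ]
[  0  -3   4   0 ]
[  0   0  -6   2 ]
[  0   0   0  -2 ]
det(A) = (-1)^0 * (-2) * (-3) * (-6) * (-2) = 72  (0 row swaps -> sign +1)

det(A) = 72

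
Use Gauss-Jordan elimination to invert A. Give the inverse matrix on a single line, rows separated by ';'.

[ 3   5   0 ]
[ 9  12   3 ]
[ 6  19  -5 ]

inverse = [13/4 -25/36 -5/12; -7/4 5/12 1/4; -11/4 3/4 1/4]

Gauss-Jordan on [A | I]:
R1 <- (1/3)*R1:  [   1  5/3    0  |  1/3    0    0 ]
R2 <- R2 - (9)*R1:  [  0  -3   3  |  -3   1   0 ]
R3 <- R3 - (6)*R1:  [  0   9  -5  |  -2   0   1 ]
R2 <- (1/-3)*R2:  [    0     1    -1  |     1  -1/3     0 ]
R1 <- R1 - (5/3)*R2:  [    1     0   5/3  |  -4/3   5/9     0 ]
R3 <- R3 - (9)*R2:  [   0    0    4  |  -11    3    1 ]
R3 <- (1/4)*R3:  [     0      0      1  |  -11/4    3/4    1/4 ]
R1 <- R1 - (5/3)*R3:  [      1       0       0  |    13/4  -25/36   -5/12 ]
R2 <- R2 - (-1)*R3:  [    0     1     0  |  -7/4  5/12   1/4 ]
Right block of [I | A^{-1}] is the inverse:
[  13/4  -25/36  -5/12 ]
[  -7/4    5/12    1/4 ]
[ -11/4     3/4    1/4 ]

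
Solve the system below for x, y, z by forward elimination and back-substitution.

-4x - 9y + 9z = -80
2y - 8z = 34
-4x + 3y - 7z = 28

(2, 5, -3)

Forward elimination on [A|b]:
R3 <- R3 - (1)*R1:  [   0   12  -16  108 ]
R3 <- R3 - (6)*R2:  [   0    0   32  -96 ]
Row echelon form:
[ -4  -9   9  |  -80 ]
[  0   2  -8  |   34 ]
[  0   0  32  |  -96 ]
Back-substitution:
z = (-96) / 32 = -3
y = (34 - (-8)*(-3)) / 2 = 5
x = (-80 - (-9)*(5) - (9)*(-3)) / -4 = 2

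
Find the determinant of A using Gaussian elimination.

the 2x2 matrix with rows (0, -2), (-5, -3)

det(A) = -10

Forward elimination:
R1 <-> R2   (pivot in column 1 was zero)
[ -5  -3 ]
[  0  -2 ]
Upper-triangular form:
[ -5  -3 ]
[  0  -2 ]
det(A) = (-1)^1 * (-5) * (-2) = -10  (1 row swap -> sign -1)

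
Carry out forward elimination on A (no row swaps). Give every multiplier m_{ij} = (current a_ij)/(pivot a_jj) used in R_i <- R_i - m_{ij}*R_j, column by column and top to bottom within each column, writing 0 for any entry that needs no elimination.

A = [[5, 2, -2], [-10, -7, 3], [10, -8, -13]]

multipliers: -2, 2, 4

Forward elimination:
R2 <- R2 - (-2)*R1:  [  0  -3  -1 ]
R3 <- R3 - (2)*R1:  [   0  -12   -9 ]
R3 <- R3 - (4)*R2:  [  0   0  -5 ]
Multipliers (in order of application): m_{21} = -2, m_{31} = 2, m_{32} = 4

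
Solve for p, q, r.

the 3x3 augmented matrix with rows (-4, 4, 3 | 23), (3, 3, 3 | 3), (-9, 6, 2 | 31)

(-3, -1, 5)

Forward elimination on [A|b]:
R2 <- R2 - (-3/4)*R1:  [    0     6  21/4  81/4 ]
R3 <- R3 - (9/4)*R1:  [     0     -3  -19/4  -83/4 ]
R3 <- R3 - (-1/2)*R2:  [     0      0  -17/8  -85/8 ]
Row echelon form:
[ -4  4      3  |     23 ]
[  0  6   21/4  |   81/4 ]
[  0  0  -17/8  |  -85/8 ]
Back-substitution:
r = (-85/8) / (-17/8) = 5
q = (81/4 - (21/4)*(5)) / 6 = -1
p = (23 - (4)*(-1) - (3)*(5)) / -4 = -3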